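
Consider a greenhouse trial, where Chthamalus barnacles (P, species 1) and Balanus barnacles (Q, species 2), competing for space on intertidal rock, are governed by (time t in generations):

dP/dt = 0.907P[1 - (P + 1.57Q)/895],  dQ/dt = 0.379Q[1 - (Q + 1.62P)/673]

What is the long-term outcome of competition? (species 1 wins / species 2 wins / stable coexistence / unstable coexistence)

unstable coexistence (outcome depends on initial conditions)

Compare the nullcline intercepts: K1/α12 = 895/1.57 = 570 < K2 = 673; K2/α21 = 673/1.62 = 415 < K1 = 895.
Since both are reversed, neither can invade when rare; the interior point is a saddle.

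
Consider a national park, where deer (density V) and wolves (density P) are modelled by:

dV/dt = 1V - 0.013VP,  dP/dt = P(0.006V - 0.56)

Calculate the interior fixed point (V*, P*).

Set dP/dt = 0 with P > 0: 0.006V - 0.56 = 0, so V* = 0.56/0.006 = 93.3.
Set dV/dt = 0 with V > 0: 1 - 0.013P = 0, so P* = 1/0.013 = 76.9.

V* ≈ 93.3, P* ≈ 76.9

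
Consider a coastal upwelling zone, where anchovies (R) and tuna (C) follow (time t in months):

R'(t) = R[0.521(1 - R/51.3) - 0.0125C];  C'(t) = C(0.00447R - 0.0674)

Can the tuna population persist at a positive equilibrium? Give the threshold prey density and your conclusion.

The predator equation gives dC/dt > 0 only when R > 0.0674/0.00447 = 15.1.
Without the predator, R → K = 51.3. Since 51.3 > 15.1, the predator can invade and persist.

Threshold R = 15.1; K > 15.1, so yes, the predator persists.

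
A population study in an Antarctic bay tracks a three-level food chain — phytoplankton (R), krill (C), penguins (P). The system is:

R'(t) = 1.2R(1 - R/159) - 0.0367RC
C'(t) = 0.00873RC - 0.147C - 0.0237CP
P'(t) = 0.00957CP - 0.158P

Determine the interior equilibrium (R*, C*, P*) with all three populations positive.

R* ≈ 78.7, C* ≈ 16.5, P* ≈ 22.8

From dP/dt = 0: 0.00957C* = 0.158, so C* = 16.5.
From dR/dt = 0: 1.2(1 - R*/159) = 0.0367·16.5, giving R* = 159·(1 - 0.505) = 78.7.
From dC/dt = 0: 0.00873·78.7 - 0.147 = 0.0237P*, so P* = 0.54/0.0237 = 22.8.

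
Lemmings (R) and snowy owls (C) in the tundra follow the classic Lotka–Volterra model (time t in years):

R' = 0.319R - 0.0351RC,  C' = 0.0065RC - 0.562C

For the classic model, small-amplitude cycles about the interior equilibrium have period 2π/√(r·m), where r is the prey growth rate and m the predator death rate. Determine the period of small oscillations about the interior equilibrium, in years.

T ≈ 14.8 years

Here r = 0.319 and m = 0.562, so r·m = 0.179.
ω = √0.179 = 0.423 per year, hence T = 2π/ω ≈ 14.8 years.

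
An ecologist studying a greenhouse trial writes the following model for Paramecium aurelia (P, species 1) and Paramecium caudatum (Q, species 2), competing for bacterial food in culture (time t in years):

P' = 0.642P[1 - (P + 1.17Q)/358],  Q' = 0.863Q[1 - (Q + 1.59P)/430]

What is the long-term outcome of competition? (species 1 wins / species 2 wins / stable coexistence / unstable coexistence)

Compare the nullcline intercepts: K1/α12 = 358/1.17 = 306 < K2 = 430; K2/α21 = 430/1.59 = 270 < K1 = 358.
Since both are reversed, neither can invade when rare; the interior point is a saddle.

unstable coexistence (outcome depends on initial conditions)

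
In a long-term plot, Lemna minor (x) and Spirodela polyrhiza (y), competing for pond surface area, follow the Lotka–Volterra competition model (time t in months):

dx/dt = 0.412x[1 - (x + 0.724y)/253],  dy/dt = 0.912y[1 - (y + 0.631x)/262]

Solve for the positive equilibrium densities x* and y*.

x* ≈ 117, y* ≈ 188

Setting both brackets to zero gives the nullclines x + 0.724y = 253 and 0.631x + y = 262.
Substituting y = 262 - 0.631x into the first: x(1 - 0.724·0.631) = 253 - 0.724·262.
So x* = 63.3/0.543 = 117, and then y* = 262 - 0.631·117 = 188.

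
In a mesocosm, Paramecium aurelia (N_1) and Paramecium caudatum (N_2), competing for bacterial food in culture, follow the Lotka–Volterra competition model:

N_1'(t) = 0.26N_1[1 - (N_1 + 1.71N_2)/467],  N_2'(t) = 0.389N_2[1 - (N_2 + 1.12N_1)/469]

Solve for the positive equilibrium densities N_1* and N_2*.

Setting both brackets to zero gives the nullclines N_1 + 1.71N_2 = 467 and 1.12N_1 + N_2 = 469.
Substituting N_2 = 469 - 1.12N_1 into the first: N_1(1 - 1.71·1.12) = 467 - 1.71·469.
So N_1* = -335/-0.915 = 366, and then N_2* = 469 - 1.12·366 = 59.

N_1* ≈ 366, N_2* ≈ 59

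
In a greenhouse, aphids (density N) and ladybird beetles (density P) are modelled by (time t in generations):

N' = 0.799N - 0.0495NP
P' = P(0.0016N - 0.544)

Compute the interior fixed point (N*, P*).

N* ≈ 340, P* ≈ 16.1

Set dP/dt = 0 with P > 0: 0.0016N - 0.544 = 0, so N* = 0.544/0.0016 = 340.
Set dN/dt = 0 with N > 0: 0.799 - 0.0495P = 0, so P* = 0.799/0.0495 = 16.1.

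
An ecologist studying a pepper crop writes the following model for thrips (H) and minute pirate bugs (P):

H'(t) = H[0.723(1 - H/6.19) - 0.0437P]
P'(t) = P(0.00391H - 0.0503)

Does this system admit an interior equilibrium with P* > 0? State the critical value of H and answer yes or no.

Threshold H = 12.9; K < 12.9, so no, the predator goes extinct.

The predator equation gives dP/dt > 0 only when H > 0.0503/0.00391 = 12.9.
Without the predator, H → K = 6.19. Since 6.19 < 12.9, the predator cannot invade.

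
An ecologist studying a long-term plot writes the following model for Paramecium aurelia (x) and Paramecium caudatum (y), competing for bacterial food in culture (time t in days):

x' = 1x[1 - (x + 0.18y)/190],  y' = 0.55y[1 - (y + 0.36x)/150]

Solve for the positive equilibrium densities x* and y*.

Setting both brackets to zero gives the nullclines x + 0.18y = 190 and 0.36x + y = 150.
Substituting y = 150 - 0.36x into the first: x(1 - 0.18·0.36) = 190 - 0.18·150.
So x* = 163/0.935 = 174, and then y* = 150 - 0.36·174 = 87.3.

x* ≈ 174, y* ≈ 87.3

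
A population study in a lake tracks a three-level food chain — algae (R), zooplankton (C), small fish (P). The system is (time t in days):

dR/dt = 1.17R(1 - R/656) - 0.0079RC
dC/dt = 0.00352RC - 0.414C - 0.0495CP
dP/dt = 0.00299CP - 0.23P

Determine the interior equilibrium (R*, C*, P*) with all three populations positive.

From dP/dt = 0: 0.00299C* = 0.23, so C* = 76.9.
From dR/dt = 0: 1.17(1 - R*/656) = 0.0079·76.9, giving R* = 656·(1 - 0.519) = 315.
From dC/dt = 0: 0.00352·315 - 0.414 = 0.0495P*, so P* = 0.696/0.0495 = 14.1.

R* ≈ 315, C* ≈ 76.9, P* ≈ 14.1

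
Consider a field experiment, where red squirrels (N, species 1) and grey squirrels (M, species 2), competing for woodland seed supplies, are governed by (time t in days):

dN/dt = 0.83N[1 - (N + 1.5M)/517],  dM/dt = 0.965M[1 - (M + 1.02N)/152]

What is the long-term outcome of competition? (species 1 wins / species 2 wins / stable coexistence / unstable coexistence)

Compare the nullcline intercepts: K1/α12 = 517/1.5 = 345 > K2 = 152; K2/α21 = 152/1.02 = 149 < K1 = 517.
Since the inequalities point opposite ways, species 1 can invade but species 2 cannot.

species 1 excludes species 2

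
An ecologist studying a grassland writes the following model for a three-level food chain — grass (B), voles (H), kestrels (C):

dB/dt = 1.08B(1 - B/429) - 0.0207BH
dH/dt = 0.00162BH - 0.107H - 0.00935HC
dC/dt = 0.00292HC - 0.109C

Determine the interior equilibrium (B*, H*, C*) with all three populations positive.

B* ≈ 122, H* ≈ 37.3, C* ≈ 9.71

From dC/dt = 0: 0.00292H* = 0.109, so H* = 37.3.
From dB/dt = 0: 1.08(1 - B*/429) = 0.0207·37.3, giving B* = 429·(1 - 0.715) = 122.
From dH/dt = 0: 0.00162·122 - 0.107 = 0.00935C*, so C* = 0.0907/0.00935 = 9.71.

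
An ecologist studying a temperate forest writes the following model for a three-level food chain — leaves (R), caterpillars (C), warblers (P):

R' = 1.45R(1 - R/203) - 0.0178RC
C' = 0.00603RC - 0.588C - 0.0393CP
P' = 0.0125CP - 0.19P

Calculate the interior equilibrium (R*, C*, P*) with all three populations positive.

From dP/dt = 0: 0.0125C* = 0.19, so C* = 15.2.
From dR/dt = 0: 1.45(1 - R*/203) = 0.0178·15.2, giving R* = 203·(1 - 0.187) = 165.
From dC/dt = 0: 0.00603·165 - 0.588 = 0.0393P*, so P* = 0.408/0.0393 = 10.4.

R* ≈ 165, C* ≈ 15.2, P* ≈ 10.4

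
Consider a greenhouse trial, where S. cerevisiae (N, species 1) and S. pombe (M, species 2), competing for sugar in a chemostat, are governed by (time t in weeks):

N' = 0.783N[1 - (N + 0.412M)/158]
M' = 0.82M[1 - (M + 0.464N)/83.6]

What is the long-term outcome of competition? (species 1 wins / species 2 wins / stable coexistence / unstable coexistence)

stable coexistence

Compare the nullcline intercepts: K1/α12 = 158/0.412 = 383 > K2 = 83.6; K2/α21 = 83.6/0.464 = 180 > K1 = 158.
Since both inequalities hold, each species can invade when rare, so the interior equilibrium is stable.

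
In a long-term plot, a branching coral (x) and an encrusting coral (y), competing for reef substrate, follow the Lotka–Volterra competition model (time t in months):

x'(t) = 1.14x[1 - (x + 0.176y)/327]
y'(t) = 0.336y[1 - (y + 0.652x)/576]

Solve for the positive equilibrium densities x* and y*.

x* ≈ 255, y* ≈ 410

Setting both brackets to zero gives the nullclines x + 0.176y = 327 and 0.652x + y = 576.
Substituting y = 576 - 0.652x into the first: x(1 - 0.176·0.652) = 327 - 0.176·576.
So x* = 226/0.885 = 255, and then y* = 576 - 0.652·255 = 410.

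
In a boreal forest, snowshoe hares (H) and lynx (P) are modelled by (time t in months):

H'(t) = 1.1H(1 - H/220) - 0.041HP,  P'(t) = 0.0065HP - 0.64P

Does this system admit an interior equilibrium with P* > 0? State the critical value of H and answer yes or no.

The predator equation gives dP/dt > 0 only when H > 0.64/0.0065 = 98.5.
Without the predator, H → K = 220. Since 220 > 98.5, the predator can invade and persist.

Threshold H = 98.5; K > 98.5, so yes, the predator persists.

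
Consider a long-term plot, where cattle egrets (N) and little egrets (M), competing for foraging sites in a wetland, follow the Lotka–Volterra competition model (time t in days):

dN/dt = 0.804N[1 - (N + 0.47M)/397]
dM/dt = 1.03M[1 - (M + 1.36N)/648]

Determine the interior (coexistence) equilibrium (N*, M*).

N* ≈ 256, M* ≈ 300

Setting both brackets to zero gives the nullclines N + 0.47M = 397 and 1.36N + M = 648.
Substituting M = 648 - 1.36N into the first: N(1 - 0.47·1.36) = 397 - 0.47·648.
So N* = 92.4/0.361 = 256, and then M* = 648 - 1.36·256 = 300.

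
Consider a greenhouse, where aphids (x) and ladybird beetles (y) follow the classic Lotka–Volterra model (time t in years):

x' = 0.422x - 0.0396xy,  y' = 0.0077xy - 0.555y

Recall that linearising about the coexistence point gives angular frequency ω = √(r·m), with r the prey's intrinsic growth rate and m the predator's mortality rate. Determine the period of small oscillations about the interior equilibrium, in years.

T ≈ 13 years

Here r = 0.422 and m = 0.555, so r·m = 0.234.
ω = √0.234 = 0.484 per year, hence T = 2π/ω ≈ 13 years.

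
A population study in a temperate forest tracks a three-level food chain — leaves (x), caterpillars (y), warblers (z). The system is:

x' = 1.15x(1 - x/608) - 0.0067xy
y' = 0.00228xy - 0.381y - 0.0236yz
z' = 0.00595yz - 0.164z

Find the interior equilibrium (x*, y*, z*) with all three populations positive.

From dz/dt = 0: 0.00595y* = 0.164, so y* = 27.6.
From dx/dt = 0: 1.15(1 - x*/608) = 0.0067·27.6, giving x* = 608·(1 - 0.161) = 510.
From dy/dt = 0: 0.00228·510 - 0.381 = 0.0236z*, so z* = 0.783/0.0236 = 33.2.

x* ≈ 510, y* ≈ 27.6, z* ≈ 33.2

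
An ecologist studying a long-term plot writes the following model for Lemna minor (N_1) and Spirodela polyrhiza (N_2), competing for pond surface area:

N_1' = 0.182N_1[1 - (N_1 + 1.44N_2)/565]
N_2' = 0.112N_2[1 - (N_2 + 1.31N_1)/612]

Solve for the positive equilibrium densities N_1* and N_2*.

N_1* ≈ 357, N_2* ≈ 145

Setting both brackets to zero gives the nullclines N_1 + 1.44N_2 = 565 and 1.31N_1 + N_2 = 612.
Substituting N_2 = 612 - 1.31N_1 into the first: N_1(1 - 1.44·1.31) = 565 - 1.44·612.
So N_1* = -316/-0.886 = 357, and then N_2* = 612 - 1.31·357 = 145.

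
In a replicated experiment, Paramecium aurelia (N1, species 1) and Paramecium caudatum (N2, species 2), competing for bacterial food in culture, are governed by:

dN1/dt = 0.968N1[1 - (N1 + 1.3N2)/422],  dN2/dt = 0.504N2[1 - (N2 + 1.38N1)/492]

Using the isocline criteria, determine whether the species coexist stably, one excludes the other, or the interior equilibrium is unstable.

unstable coexistence (outcome depends on initial conditions)

Compare the nullcline intercepts: K1/α12 = 422/1.3 = 325 < K2 = 492; K2/α21 = 492/1.38 = 357 < K1 = 422.
Since both are reversed, neither can invade when rare; the interior point is a saddle.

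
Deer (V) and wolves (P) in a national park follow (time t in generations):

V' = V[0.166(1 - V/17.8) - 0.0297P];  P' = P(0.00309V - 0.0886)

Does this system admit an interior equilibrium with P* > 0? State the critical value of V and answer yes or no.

Threshold V = 28.7; K < 28.7, so no, the predator goes extinct.

The predator equation gives dP/dt > 0 only when V > 0.0886/0.00309 = 28.7.
Without the predator, V → K = 17.8. Since 17.8 < 28.7, the predator cannot invade.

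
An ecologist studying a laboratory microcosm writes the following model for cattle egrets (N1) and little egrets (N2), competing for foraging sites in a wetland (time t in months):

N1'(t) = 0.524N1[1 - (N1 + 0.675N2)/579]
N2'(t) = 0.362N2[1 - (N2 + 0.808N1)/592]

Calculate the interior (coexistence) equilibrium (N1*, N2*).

Setting both brackets to zero gives the nullclines N1 + 0.675N2 = 579 and 0.808N1 + N2 = 592.
Substituting N2 = 592 - 0.808N1 into the first: N1(1 - 0.675·0.808) = 579 - 0.675·592.
So N1* = 179/0.455 = 395, and then N2* = 592 - 0.808·395 = 273.

N1* ≈ 395, N2* ≈ 273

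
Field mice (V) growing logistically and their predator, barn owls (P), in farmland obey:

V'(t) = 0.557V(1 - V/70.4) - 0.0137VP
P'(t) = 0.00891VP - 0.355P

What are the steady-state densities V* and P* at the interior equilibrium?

V* ≈ 39.8, P* ≈ 17.6

From dP/dt = 0 with P > 0: 0.00891V* = 0.355, so V* = 39.8.
Substitute into dV/dt = 0: 0.557(1 - 39.8/70.4) = 0.0137P*.
The bracket is 0.434, giving P* = 0.242/0.0137 = 17.6.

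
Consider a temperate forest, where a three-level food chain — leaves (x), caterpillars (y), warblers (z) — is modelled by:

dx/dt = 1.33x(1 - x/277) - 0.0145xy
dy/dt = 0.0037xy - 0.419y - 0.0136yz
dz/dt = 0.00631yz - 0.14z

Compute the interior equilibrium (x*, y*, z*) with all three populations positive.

From dz/dt = 0: 0.00631y* = 0.14, so y* = 22.2.
From dx/dt = 0: 1.33(1 - x*/277) = 0.0145·22.2, giving x* = 277·(1 - 0.242) = 210.
From dy/dt = 0: 0.0037·210 - 0.419 = 0.0136z*, so z* = 0.358/0.0136 = 26.3.

x* ≈ 210, y* ≈ 22.2, z* ≈ 26.3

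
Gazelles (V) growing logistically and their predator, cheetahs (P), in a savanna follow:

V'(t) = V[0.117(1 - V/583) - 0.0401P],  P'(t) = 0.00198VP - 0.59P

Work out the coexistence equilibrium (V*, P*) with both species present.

From dP/dt = 0 with P > 0: 0.00198V* = 0.59, so V* = 298.
Substitute into dV/dt = 0: 0.117(1 - 298/583) = 0.0401P*.
The bracket is 0.489, giving P* = 0.0572/0.0401 = 1.43.

V* ≈ 298, P* ≈ 1.43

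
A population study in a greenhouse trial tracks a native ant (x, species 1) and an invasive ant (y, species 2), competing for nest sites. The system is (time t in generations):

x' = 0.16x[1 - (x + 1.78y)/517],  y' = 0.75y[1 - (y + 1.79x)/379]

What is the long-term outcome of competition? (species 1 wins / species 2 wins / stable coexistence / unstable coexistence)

Compare the nullcline intercepts: K1/α12 = 517/1.78 = 290 < K2 = 379; K2/α21 = 379/1.79 = 212 < K1 = 517.
Since both are reversed, neither can invade when rare; the interior point is a saddle.

unstable coexistence (outcome depends on initial conditions)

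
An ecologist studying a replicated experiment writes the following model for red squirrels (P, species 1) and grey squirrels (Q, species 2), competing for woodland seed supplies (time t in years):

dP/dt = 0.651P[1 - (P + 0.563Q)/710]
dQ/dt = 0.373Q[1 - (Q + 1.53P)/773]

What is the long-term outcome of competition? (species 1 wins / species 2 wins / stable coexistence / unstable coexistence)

species 1 excludes species 2

Compare the nullcline intercepts: K1/α12 = 710/0.563 = 1260 > K2 = 773; K2/α21 = 773/1.53 = 505 < K1 = 710.
Since the inequalities point opposite ways, species 1 can invade but species 2 cannot.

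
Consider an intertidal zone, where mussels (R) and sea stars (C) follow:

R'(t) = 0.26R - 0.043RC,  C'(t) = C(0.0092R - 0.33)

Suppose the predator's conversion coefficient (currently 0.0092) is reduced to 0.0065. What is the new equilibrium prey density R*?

R* ≈ 50.8

At the interior fixed point, setting dC/dt = 0 with C > 0 fixes R* = (predator death rate)/(RC coefficient) — independent of the other coefficients.
With the change, R* = 0.33/0.0065 = 50.8; it rises from 35.9.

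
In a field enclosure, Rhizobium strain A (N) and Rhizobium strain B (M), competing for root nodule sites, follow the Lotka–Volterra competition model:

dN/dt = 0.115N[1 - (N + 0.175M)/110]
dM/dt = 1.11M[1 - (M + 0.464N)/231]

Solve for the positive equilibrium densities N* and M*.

N* ≈ 75.7, M* ≈ 196

Setting both brackets to zero gives the nullclines N + 0.175M = 110 and 0.464N + M = 231.
Substituting M = 231 - 0.464N into the first: N(1 - 0.175·0.464) = 110 - 0.175·231.
So N* = 69.6/0.919 = 75.7, and then M* = 231 - 0.464·75.7 = 196.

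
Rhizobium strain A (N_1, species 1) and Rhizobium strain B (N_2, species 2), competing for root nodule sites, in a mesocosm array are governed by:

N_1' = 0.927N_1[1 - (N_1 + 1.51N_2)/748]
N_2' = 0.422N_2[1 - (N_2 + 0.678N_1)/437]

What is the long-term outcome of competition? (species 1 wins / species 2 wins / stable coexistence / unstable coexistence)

Compare the nullcline intercepts: K1/α12 = 748/1.51 = 495 > K2 = 437; K2/α21 = 437/0.678 = 645 < K1 = 748.
Since the inequalities point opposite ways, species 1 can invade but species 2 cannot.

species 1 excludes species 2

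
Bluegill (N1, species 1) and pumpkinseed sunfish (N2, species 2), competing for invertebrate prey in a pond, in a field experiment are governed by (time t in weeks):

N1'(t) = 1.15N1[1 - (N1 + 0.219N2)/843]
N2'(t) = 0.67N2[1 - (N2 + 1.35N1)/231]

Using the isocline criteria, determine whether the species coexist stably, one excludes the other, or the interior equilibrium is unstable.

species 1 excludes species 2

Compare the nullcline intercepts: K1/α12 = 843/0.219 = 3850 > K2 = 231; K2/α21 = 231/1.35 = 171 < K1 = 843.
Since the inequalities point opposite ways, species 1 can invade but species 2 cannot.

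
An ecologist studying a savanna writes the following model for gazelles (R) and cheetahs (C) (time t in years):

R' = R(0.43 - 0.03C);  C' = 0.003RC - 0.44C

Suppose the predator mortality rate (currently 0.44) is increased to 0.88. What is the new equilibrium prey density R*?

At the interior fixed point, setting dC/dt = 0 with C > 0 fixes R* = (predator death rate)/(RC coefficient) — independent of the other coefficients.
With the change, R* = 0.88/0.003 = 293; it rises from 147.

R* ≈ 293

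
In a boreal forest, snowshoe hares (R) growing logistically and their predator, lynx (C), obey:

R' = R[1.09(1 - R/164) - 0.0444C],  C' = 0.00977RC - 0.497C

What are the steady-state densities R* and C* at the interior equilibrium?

R* ≈ 50.9, C* ≈ 16.9

From dC/dt = 0 with C > 0: 0.00977R* = 0.497, so R* = 50.9.
Substitute into dR/dt = 0: 1.09(1 - 50.9/164) = 0.0444C*.
The bracket is 0.69, giving C* = 0.752/0.0444 = 16.9.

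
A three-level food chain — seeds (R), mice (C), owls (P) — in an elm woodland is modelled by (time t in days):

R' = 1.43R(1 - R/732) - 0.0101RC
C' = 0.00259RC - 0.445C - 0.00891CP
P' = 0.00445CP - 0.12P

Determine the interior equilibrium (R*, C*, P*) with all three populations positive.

R* ≈ 593, C* ≈ 27, P* ≈ 122

From dP/dt = 0: 0.00445C* = 0.12, so C* = 27.
From dR/dt = 0: 1.43(1 - R*/732) = 0.0101·27, giving R* = 732·(1 - 0.19) = 593.
From dC/dt = 0: 0.00259·593 - 0.445 = 0.00891P*, so P* = 1.09/0.00891 = 122.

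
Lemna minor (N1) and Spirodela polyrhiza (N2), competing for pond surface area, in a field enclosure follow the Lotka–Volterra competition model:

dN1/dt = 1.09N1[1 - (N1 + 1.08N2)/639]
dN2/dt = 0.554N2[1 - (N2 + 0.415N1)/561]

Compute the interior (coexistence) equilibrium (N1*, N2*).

Setting both brackets to zero gives the nullclines N1 + 1.08N2 = 639 and 0.415N1 + N2 = 561.
Substituting N2 = 561 - 0.415N1 into the first: N1(1 - 1.08·0.415) = 639 - 1.08·561.
So N1* = 33.1/0.552 = 60, and then N2* = 561 - 0.415·60 = 536.

N1* ≈ 60, N2* ≈ 536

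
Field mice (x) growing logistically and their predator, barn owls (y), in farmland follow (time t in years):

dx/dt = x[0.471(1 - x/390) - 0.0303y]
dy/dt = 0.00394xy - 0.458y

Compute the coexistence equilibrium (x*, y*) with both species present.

x* ≈ 116, y* ≈ 10.9

From dy/dt = 0 with y > 0: 0.00394x* = 0.458, so x* = 116.
Substitute into dx/dt = 0: 0.471(1 - 116/390) = 0.0303y*.
The bracket is 0.702, giving y* = 0.331/0.0303 = 10.9.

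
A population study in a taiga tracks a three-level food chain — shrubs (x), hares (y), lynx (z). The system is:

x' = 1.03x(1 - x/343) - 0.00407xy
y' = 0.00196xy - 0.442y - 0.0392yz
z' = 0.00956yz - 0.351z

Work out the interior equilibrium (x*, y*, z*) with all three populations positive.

x* ≈ 293, y* ≈ 36.7, z* ≈ 3.39

From dz/dt = 0: 0.00956y* = 0.351, so y* = 36.7.
From dx/dt = 0: 1.03(1 - x*/343) = 0.00407·36.7, giving x* = 343·(1 - 0.145) = 293.
From dy/dt = 0: 0.00196·293 - 0.442 = 0.0392z*, so z* = 0.133/0.0392 = 3.39.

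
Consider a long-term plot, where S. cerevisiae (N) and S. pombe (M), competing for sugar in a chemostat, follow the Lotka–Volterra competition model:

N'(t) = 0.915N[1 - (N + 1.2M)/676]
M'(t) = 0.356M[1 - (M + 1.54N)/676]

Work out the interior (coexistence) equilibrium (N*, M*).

Setting both brackets to zero gives the nullclines N + 1.2M = 676 and 1.54N + M = 676.
Substituting M = 676 - 1.54N into the first: N(1 - 1.2·1.54) = 676 - 1.2·676.
So N* = -135/-0.848 = 159, and then M* = 676 - 1.54·159 = 430.

N* ≈ 159, M* ≈ 430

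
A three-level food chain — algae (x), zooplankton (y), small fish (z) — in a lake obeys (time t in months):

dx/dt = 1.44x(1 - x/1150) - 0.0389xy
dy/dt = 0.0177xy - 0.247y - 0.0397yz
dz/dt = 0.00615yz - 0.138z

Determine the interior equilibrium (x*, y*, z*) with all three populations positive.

From dz/dt = 0: 0.00615y* = 0.138, so y* = 22.4.
From dx/dt = 0: 1.44(1 - x*/1150) = 0.0389·22.4, giving x* = 1150·(1 - 0.606) = 453.
From dy/dt = 0: 0.0177·453 - 0.247 = 0.0397z*, so z* = 7.77/0.0397 = 196.

x* ≈ 453, y* ≈ 22.4, z* ≈ 196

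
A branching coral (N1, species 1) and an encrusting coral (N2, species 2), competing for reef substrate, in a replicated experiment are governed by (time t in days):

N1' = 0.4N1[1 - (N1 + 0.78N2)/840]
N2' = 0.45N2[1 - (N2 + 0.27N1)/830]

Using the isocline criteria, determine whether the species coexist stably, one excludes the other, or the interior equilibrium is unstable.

Compare the nullcline intercepts: K1/α12 = 840/0.78 = 1080 > K2 = 830; K2/α21 = 830/0.27 = 3070 > K1 = 840.
Since both inequalities hold, each species can invade when rare, so the interior equilibrium is stable.

stable coexistence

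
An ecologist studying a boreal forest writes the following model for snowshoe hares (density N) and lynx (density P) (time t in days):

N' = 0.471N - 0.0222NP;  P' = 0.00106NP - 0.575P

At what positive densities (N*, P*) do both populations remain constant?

Set dP/dt = 0 with P > 0: 0.00106N - 0.575 = 0, so N* = 0.575/0.00106 = 542.
Set dN/dt = 0 with N > 0: 0.471 - 0.0222P = 0, so P* = 0.471/0.0222 = 21.2.

N* ≈ 542, P* ≈ 21.2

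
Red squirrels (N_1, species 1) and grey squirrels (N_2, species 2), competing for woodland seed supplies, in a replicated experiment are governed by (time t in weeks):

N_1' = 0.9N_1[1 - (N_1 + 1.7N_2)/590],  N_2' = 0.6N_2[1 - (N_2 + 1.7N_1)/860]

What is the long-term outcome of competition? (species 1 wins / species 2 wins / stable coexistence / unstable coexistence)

Compare the nullcline intercepts: K1/α12 = 590/1.7 = 347 < K2 = 860; K2/α21 = 860/1.7 = 506 < K1 = 590.
Since both are reversed, neither can invade when rare; the interior point is a saddle.

unstable coexistence (outcome depends on initial conditions)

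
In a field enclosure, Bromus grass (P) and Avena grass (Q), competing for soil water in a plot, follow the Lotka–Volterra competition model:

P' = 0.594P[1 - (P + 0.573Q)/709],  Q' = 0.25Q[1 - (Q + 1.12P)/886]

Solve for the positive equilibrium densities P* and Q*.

Setting both brackets to zero gives the nullclines P + 0.573Q = 709 and 1.12P + Q = 886.
Substituting Q = 886 - 1.12P into the first: P(1 - 0.573·1.12) = 709 - 0.573·886.
So P* = 201/0.358 = 562, and then Q* = 886 - 1.12·562 = 257.

P* ≈ 562, Q* ≈ 257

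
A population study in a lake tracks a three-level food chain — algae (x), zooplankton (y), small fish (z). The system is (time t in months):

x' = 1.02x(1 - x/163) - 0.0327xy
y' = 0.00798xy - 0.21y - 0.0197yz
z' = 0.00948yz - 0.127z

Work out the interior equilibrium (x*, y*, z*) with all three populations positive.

From dz/dt = 0: 0.00948y* = 0.127, so y* = 13.4.
From dx/dt = 0: 1.02(1 - x*/163) = 0.0327·13.4, giving x* = 163·(1 - 0.429) = 93.
From dy/dt = 0: 0.00798·93 - 0.21 = 0.0197z*, so z* = 0.532/0.0197 = 27.

x* ≈ 93, y* ≈ 13.4, z* ≈ 27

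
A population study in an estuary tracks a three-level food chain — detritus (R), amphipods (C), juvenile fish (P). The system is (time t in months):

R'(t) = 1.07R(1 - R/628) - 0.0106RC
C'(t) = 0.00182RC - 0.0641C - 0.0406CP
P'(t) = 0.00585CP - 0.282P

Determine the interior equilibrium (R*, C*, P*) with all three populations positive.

From dP/dt = 0: 0.00585C* = 0.282, so C* = 48.2.
From dR/dt = 0: 1.07(1 - R*/628) = 0.0106·48.2, giving R* = 628·(1 - 0.478) = 328.
From dC/dt = 0: 0.00182·328 - 0.0641 = 0.0406P*, so P* = 0.533/0.0406 = 13.1.

R* ≈ 328, C* ≈ 48.2, P* ≈ 13.1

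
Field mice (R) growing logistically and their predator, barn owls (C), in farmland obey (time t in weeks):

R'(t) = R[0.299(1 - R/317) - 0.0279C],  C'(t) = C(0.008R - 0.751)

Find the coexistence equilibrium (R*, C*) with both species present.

From dC/dt = 0 with C > 0: 0.008R* = 0.751, so R* = 93.9.
Substitute into dR/dt = 0: 0.299(1 - 93.9/317) = 0.0279C*.
The bracket is 0.704, giving C* = 0.21/0.0279 = 7.54.

R* ≈ 93.9, C* ≈ 7.54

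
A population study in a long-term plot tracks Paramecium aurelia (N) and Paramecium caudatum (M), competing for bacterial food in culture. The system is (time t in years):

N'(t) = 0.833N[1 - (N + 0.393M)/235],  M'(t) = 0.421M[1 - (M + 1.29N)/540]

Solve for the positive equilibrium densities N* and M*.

Setting both brackets to zero gives the nullclines N + 0.393M = 235 and 1.29N + M = 540.
Substituting M = 540 - 1.29N into the first: N(1 - 0.393·1.29) = 235 - 0.393·540.
So N* = 22.8/0.493 = 46.2, and then M* = 540 - 1.29·46.2 = 480.

N* ≈ 46.2, M* ≈ 480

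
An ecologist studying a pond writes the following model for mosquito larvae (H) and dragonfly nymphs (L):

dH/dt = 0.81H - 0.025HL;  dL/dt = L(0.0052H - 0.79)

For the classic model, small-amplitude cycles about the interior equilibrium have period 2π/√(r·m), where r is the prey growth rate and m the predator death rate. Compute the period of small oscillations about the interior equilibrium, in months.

Here r = 0.81 and m = 0.79, so r·m = 0.64.
ω = √0.64 = 0.8 per month, hence T = 2π/ω ≈ 7.85 months.

T ≈ 7.85 months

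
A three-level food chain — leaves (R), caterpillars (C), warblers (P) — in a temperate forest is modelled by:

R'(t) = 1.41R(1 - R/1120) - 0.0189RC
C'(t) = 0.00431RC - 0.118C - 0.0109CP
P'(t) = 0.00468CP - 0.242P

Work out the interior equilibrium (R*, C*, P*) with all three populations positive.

R* ≈ 344, C* ≈ 51.7, P* ≈ 125

From dP/dt = 0: 0.00468C* = 0.242, so C* = 51.7.
From dR/dt = 0: 1.41(1 - R*/1120) = 0.0189·51.7, giving R* = 1120·(1 - 0.693) = 344.
From dC/dt = 0: 0.00431·344 - 0.118 = 0.0109P*, so P* = 1.36/0.0109 = 125.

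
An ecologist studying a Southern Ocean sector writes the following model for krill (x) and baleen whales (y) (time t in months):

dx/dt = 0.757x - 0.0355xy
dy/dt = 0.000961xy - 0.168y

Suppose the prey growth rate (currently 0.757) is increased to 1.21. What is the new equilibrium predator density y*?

y* ≈ 34.1

At the interior fixed point, setting dx/dt = 0 with x > 0 fixes y* = (prey growth rate)/(xy coefficient) — independent of the other coefficients.
With the change, y* = 1.21/0.0355 = 34.1; it rises from 21.3.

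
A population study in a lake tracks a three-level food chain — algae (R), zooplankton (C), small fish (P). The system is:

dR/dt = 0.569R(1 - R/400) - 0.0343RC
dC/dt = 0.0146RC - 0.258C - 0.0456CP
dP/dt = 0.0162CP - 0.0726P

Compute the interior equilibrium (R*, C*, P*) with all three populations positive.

From dP/dt = 0: 0.0162C* = 0.0726, so C* = 4.48.
From dR/dt = 0: 0.569(1 - R*/400) = 0.0343·4.48, giving R* = 400·(1 - 0.27) = 292.
From dC/dt = 0: 0.0146·292 - 0.258 = 0.0456P*, so P* = 4/0.0456 = 87.8.

R* ≈ 292, C* ≈ 4.48, P* ≈ 87.8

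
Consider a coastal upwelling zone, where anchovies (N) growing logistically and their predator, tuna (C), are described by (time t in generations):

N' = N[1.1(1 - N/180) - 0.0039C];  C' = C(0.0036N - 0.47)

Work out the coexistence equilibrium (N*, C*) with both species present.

From dC/dt = 0 with C > 0: 0.0036N* = 0.47, so N* = 131.
Substitute into dN/dt = 0: 1.1(1 - 131/180) = 0.0039C*.
The bracket is 0.275, giving C* = 0.302/0.0039 = 77.5.

N* ≈ 131, C* ≈ 77.5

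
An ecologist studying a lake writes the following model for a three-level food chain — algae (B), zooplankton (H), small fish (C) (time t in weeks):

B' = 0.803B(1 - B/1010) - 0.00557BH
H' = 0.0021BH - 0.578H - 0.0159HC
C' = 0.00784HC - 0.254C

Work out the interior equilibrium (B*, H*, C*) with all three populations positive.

B* ≈ 783, H* ≈ 32.4, C* ≈ 67.1

From dC/dt = 0: 0.00784H* = 0.254, so H* = 32.4.
From dB/dt = 0: 0.803(1 - B*/1010) = 0.00557·32.4, giving B* = 1010·(1 - 0.225) = 783.
From dH/dt = 0: 0.0021·783 - 0.578 = 0.0159C*, so C* = 1.07/0.0159 = 67.1.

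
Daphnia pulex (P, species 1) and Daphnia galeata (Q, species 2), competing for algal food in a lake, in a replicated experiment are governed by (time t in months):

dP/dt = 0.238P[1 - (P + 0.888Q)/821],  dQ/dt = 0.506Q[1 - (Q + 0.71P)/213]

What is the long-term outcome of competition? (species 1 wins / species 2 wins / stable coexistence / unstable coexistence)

species 1 excludes species 2

Compare the nullcline intercepts: K1/α12 = 821/0.888 = 925 > K2 = 213; K2/α21 = 213/0.71 = 300 < K1 = 821.
Since the inequalities point opposite ways, species 1 can invade but species 2 cannot.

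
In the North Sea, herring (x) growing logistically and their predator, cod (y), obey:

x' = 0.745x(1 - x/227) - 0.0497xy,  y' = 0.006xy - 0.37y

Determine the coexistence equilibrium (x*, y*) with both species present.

From dy/dt = 0 with y > 0: 0.006x* = 0.37, so x* = 61.7.
Substitute into dx/dt = 0: 0.745(1 - 61.7/227) = 0.0497y*.
The bracket is 0.728, giving y* = 0.543/0.0497 = 10.9.

x* ≈ 61.7, y* ≈ 10.9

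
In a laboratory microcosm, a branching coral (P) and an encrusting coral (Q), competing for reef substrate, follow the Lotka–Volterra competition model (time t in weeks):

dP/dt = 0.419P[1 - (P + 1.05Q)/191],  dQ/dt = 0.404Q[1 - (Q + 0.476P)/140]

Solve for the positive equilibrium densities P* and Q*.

P* ≈ 88, Q* ≈ 98.1

Setting both brackets to zero gives the nullclines P + 1.05Q = 191 and 0.476P + Q = 140.
Substituting Q = 140 - 0.476P into the first: P(1 - 1.05·0.476) = 191 - 1.05·140.
So P* = 44/0.5 = 88, and then Q* = 140 - 0.476·88 = 98.1.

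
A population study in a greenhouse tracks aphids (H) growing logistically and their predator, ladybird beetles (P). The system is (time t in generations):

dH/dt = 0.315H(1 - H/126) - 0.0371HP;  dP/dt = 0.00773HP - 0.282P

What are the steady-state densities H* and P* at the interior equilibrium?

H* ≈ 36.5, P* ≈ 6.03

From dP/dt = 0 with P > 0: 0.00773H* = 0.282, so H* = 36.5.
Substitute into dH/dt = 0: 0.315(1 - 36.5/126) = 0.0371P*.
The bracket is 0.71, giving P* = 0.224/0.0371 = 6.03.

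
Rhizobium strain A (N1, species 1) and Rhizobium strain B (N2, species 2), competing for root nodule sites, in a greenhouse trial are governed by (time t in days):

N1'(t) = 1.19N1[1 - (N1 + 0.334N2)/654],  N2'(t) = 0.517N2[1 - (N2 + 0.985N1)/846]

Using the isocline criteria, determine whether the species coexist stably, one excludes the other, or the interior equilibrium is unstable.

Compare the nullcline intercepts: K1/α12 = 654/0.334 = 1960 > K2 = 846; K2/α21 = 846/0.985 = 859 > K1 = 654.
Since both inequalities hold, each species can invade when rare, so the interior equilibrium is stable.

stable coexistence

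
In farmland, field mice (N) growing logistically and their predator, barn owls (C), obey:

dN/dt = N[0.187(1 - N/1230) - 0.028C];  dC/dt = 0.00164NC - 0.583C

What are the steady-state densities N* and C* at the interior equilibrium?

N* ≈ 355, C* ≈ 4.75

From dC/dt = 0 with C > 0: 0.00164N* = 0.583, so N* = 355.
Substitute into dN/dt = 0: 0.187(1 - 355/1230) = 0.028C*.
The bracket is 0.711, giving C* = 0.133/0.028 = 4.75.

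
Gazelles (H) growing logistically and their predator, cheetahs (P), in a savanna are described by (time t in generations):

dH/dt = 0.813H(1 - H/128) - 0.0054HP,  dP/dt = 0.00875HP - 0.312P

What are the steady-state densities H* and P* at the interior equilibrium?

H* ≈ 35.7, P* ≈ 109

From dP/dt = 0 with P > 0: 0.00875H* = 0.312, so H* = 35.7.
Substitute into dH/dt = 0: 0.813(1 - 35.7/128) = 0.0054P*.
The bracket is 0.721, giving P* = 0.587/0.0054 = 109.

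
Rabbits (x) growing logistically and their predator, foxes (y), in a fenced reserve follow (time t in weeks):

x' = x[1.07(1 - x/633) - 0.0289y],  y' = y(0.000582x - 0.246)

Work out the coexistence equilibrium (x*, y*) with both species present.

From dy/dt = 0 with y > 0: 0.000582x* = 0.246, so x* = 423.
Substitute into dx/dt = 0: 1.07(1 - 423/633) = 0.0289y*.
The bracket is 0.332, giving y* = 0.356/0.0289 = 12.3.

x* ≈ 423, y* ≈ 12.3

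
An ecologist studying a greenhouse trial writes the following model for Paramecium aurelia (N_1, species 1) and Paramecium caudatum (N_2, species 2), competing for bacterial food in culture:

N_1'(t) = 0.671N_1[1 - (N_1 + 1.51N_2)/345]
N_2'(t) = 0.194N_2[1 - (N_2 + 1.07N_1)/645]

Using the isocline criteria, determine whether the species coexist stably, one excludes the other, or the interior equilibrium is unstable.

species 2 excludes species 1

Compare the nullcline intercepts: K1/α12 = 345/1.51 = 228 < K2 = 645; K2/α21 = 645/1.07 = 603 > K1 = 345.
Since the inequalities point opposite ways, species 2 can invade but species 1 cannot.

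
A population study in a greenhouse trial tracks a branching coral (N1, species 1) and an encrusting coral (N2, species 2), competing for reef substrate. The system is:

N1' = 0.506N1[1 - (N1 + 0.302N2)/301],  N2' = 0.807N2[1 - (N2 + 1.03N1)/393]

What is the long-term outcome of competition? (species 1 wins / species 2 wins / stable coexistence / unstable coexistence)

stable coexistence

Compare the nullcline intercepts: K1/α12 = 301/0.302 = 997 > K2 = 393; K2/α21 = 393/1.03 = 382 > K1 = 301.
Since both inequalities hold, each species can invade when rare, so the interior equilibrium is stable.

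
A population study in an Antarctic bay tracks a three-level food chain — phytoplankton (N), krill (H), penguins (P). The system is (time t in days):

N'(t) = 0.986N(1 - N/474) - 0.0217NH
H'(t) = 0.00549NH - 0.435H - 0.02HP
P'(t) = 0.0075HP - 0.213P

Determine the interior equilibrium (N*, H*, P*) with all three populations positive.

From dP/dt = 0: 0.0075H* = 0.213, so H* = 28.4.
From dN/dt = 0: 0.986(1 - N*/474) = 0.0217·28.4, giving N* = 474·(1 - 0.625) = 178.
From dH/dt = 0: 0.00549·178 - 0.435 = 0.02P*, so P* = 0.541/0.02 = 27.

N* ≈ 178, H* ≈ 28.4, P* ≈ 27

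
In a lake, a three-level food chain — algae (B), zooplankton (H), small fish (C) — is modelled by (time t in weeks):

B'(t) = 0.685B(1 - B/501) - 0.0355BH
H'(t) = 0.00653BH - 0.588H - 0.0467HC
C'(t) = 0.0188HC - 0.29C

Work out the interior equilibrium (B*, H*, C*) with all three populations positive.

From dC/dt = 0: 0.0188H* = 0.29, so H* = 15.4.
From dB/dt = 0: 0.685(1 - B*/501) = 0.0355·15.4, giving B* = 501·(1 - 0.799) = 100.
From dH/dt = 0: 0.00653·100 - 0.588 = 0.0467C*, so C* = 0.0682/0.0467 = 1.46.

B* ≈ 100, H* ≈ 15.4, C* ≈ 1.46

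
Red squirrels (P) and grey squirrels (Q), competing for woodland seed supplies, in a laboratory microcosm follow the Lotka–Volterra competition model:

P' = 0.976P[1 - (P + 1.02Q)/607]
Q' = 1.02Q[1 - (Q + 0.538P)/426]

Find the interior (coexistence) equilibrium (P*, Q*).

P* ≈ 382, Q* ≈ 220

Setting both brackets to zero gives the nullclines P + 1.02Q = 607 and 0.538P + Q = 426.
Substituting Q = 426 - 0.538P into the first: P(1 - 1.02·0.538) = 607 - 1.02·426.
So P* = 172/0.451 = 382, and then Q* = 426 - 0.538·382 = 220.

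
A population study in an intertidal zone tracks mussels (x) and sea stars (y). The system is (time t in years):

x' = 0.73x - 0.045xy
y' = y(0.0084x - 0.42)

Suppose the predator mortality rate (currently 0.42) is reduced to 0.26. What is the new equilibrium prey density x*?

At the interior fixed point, setting dy/dt = 0 with y > 0 fixes x* = (predator death rate)/(xy coefficient) — independent of the other coefficients.
With the change, x* = 0.26/0.0084 = 31; it falls from 50.

x* ≈ 31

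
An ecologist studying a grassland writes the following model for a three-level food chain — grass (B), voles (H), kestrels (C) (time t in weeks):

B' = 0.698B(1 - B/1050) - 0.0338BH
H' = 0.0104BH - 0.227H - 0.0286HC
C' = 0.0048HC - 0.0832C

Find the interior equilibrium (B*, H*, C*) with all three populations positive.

From dC/dt = 0: 0.0048H* = 0.0832, so H* = 17.3.
From dB/dt = 0: 0.698(1 - B*/1050) = 0.0338·17.3, giving B* = 1050·(1 - 0.839) = 169.
From dH/dt = 0: 0.0104·169 - 0.227 = 0.0286C*, so C* = 1.53/0.0286 = 53.4.

B* ≈ 169, H* ≈ 17.3, C* ≈ 53.4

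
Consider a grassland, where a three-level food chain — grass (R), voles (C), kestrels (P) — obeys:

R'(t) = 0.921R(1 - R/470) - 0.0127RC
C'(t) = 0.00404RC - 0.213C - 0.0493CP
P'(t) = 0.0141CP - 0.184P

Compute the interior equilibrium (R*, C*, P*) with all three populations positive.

From dP/dt = 0: 0.0141C* = 0.184, so C* = 13.
From dR/dt = 0: 0.921(1 - R*/470) = 0.0127·13, giving R* = 470·(1 - 0.18) = 385.
From dC/dt = 0: 0.00404·385 - 0.213 = 0.0493P*, so P* = 1.34/0.0493 = 27.3.

R* ≈ 385, C* ≈ 13, P* ≈ 27.3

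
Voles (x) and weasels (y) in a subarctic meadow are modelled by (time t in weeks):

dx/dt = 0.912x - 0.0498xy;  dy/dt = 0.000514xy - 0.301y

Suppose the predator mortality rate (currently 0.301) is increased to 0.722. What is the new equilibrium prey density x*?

x* ≈ 1400

At the interior fixed point, setting dy/dt = 0 with y > 0 fixes x* = (predator death rate)/(xy coefficient) — independent of the other coefficients.
With the change, x* = 0.722/0.000514 = 1400; it rises from 586.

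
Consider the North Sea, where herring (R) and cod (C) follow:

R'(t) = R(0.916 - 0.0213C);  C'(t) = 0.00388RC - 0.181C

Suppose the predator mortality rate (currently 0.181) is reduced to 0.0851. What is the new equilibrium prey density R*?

At the interior fixed point, setting dC/dt = 0 with C > 0 fixes R* = (predator death rate)/(RC coefficient) — independent of the other coefficients.
With the change, R* = 0.0851/0.00388 = 21.9; it falls from 46.6.

R* ≈ 21.9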